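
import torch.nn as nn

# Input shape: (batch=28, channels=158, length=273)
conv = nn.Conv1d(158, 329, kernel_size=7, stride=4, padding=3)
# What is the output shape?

Input shape: (28, 158, 273)
Output shape: (28, 329, 69)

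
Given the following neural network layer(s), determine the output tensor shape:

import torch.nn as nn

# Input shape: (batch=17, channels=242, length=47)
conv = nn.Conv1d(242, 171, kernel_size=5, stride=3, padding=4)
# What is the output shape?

Input shape: (17, 242, 47)
Output shape: (17, 171, 17)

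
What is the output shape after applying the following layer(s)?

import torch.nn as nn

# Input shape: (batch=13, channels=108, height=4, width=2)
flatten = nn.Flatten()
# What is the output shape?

Input shape: (13, 108, 4, 2)
Output shape: (13, 864)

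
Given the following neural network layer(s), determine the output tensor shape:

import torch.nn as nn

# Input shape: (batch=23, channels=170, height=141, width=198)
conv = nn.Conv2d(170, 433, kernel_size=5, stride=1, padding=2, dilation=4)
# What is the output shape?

Input shape: (23, 170, 141, 198)
Output shape: (23, 433, 129, 186)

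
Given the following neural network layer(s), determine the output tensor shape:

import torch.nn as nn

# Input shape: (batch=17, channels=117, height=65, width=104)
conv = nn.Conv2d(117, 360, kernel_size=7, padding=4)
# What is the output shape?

Input shape: (17, 117, 65, 104)
Output shape: (17, 360, 67, 106)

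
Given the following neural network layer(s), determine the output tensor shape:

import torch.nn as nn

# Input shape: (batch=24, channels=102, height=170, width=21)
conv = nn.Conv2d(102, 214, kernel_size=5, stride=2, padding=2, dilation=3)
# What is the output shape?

Input shape: (24, 102, 170, 21)
Output shape: (24, 214, 81, 7)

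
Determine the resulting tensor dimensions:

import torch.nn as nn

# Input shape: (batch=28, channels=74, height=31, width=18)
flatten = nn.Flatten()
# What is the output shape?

Input shape: (28, 74, 31, 18)
Output shape: (28, 41292)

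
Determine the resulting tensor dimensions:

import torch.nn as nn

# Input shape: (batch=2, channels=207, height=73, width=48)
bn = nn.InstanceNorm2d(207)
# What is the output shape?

Input shape: (2, 207, 73, 48)
Output shape: (2, 207, 73, 48)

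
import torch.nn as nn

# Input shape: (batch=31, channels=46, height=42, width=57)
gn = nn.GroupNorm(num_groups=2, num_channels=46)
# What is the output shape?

Input shape: (31, 46, 42, 57)
Output shape: (31, 46, 42, 57)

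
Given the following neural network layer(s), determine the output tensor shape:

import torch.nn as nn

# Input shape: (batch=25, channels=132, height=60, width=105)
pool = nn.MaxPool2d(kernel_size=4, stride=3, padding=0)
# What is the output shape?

Input shape: (25, 132, 60, 105)
Output shape: (25, 132, 19, 34)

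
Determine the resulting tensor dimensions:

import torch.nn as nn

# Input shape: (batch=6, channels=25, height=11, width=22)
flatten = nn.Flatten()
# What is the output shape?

Input shape: (6, 25, 11, 22)
Output shape: (6, 6050)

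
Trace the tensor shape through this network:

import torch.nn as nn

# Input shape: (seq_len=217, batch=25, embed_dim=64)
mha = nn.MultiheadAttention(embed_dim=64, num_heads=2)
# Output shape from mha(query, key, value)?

Input shape: (217, 25, 64)
Output shape: (217, 25, 64)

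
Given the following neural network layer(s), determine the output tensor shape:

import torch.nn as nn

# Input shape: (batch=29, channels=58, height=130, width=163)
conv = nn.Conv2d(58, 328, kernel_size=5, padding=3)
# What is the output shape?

Input shape: (29, 58, 130, 163)
Output shape: (29, 328, 132, 165)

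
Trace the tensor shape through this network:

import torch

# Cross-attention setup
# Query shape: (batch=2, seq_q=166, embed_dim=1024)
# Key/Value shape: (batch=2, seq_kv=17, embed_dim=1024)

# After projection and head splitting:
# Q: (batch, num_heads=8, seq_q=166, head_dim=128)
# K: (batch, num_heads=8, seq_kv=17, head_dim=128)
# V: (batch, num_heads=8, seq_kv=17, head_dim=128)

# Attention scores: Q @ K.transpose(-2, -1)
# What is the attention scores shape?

Input shape: (2, 166, 1024)
Output shape: (2, 8, 166, 17)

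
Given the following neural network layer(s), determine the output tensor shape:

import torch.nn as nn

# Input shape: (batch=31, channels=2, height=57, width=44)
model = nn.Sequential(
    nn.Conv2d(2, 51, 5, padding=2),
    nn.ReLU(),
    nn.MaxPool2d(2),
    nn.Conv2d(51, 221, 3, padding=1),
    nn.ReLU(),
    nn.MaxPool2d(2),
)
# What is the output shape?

Input shape: (31, 2, 57, 44)
  -> after first Conv2d: (31, 51, 57, 44)
  -> after first MaxPool2d: (31, 51, 28, 22)
  -> after second Conv2d: (31, 221, 28, 22)
Output shape: (31, 221, 14, 11)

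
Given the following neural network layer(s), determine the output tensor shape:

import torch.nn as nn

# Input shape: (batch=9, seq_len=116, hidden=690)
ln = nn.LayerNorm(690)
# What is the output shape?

Input shape: (9, 116, 690)
Output shape: (9, 116, 690)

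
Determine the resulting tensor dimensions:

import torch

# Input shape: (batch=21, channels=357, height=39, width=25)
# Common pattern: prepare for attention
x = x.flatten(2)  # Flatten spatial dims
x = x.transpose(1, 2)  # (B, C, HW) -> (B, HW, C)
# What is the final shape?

Input shape: (21, 357, 39, 25)
  -> after flatten(2): (21, 357, 975)
Output shape: (21, 975, 357)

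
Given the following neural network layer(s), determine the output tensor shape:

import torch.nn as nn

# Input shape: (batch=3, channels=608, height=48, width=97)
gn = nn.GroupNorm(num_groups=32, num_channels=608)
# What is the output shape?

Input shape: (3, 608, 48, 97)
Output shape: (3, 608, 48, 97)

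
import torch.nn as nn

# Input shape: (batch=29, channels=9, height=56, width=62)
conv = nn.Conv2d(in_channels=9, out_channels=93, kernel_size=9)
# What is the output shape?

Input shape: (29, 9, 56, 62)
Output shape: (29, 93, 48, 54)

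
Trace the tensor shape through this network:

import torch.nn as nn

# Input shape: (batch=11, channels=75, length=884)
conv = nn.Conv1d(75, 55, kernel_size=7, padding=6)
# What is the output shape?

Input shape: (11, 75, 884)
Output shape: (11, 55, 890)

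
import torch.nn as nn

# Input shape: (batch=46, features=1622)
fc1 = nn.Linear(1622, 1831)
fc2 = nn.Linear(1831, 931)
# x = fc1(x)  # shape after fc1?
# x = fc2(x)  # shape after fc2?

Input shape: (46, 1622)
  -> after fc1: (46, 1831)
Output shape: (46, 931)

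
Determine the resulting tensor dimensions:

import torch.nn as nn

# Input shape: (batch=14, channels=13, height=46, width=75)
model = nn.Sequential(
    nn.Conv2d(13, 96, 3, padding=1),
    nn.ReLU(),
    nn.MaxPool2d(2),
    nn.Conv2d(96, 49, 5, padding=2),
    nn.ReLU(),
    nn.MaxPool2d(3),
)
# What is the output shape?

Input shape: (14, 13, 46, 75)
  -> after first Conv2d: (14, 96, 46, 75)
  -> after first MaxPool2d: (14, 96, 23, 37)
  -> after second Conv2d: (14, 49, 23, 37)
Output shape: (14, 49, 7, 12)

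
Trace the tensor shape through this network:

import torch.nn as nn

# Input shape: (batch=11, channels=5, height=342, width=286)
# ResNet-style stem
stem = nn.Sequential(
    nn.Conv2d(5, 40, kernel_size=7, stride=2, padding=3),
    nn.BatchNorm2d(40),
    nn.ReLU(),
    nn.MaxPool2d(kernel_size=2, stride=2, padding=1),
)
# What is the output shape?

Input shape: (11, 5, 342, 286)
  -> after Conv2d 7x7 stride=2: (11, 40, 171, 143)
Output shape: (11, 40, 86, 72)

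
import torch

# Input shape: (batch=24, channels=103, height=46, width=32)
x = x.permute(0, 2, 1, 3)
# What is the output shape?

Input shape: (24, 103, 46, 32)
Output shape: (24, 46, 103, 32)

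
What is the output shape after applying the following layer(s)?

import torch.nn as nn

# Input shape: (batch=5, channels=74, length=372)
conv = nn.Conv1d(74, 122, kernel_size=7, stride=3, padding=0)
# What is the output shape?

Input shape: (5, 74, 372)
Output shape: (5, 122, 122)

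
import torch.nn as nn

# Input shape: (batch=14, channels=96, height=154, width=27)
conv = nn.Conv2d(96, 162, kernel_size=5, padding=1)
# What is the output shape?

Input shape: (14, 96, 154, 27)
Output shape: (14, 162, 152, 25)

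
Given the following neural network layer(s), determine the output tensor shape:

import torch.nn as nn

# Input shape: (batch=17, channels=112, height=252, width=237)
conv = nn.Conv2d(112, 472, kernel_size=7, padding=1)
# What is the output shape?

Input shape: (17, 112, 252, 237)
Output shape: (17, 472, 248, 233)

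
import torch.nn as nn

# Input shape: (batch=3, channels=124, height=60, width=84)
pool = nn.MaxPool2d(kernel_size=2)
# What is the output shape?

Input shape: (3, 124, 60, 84)
Output shape: (3, 124, 30, 42)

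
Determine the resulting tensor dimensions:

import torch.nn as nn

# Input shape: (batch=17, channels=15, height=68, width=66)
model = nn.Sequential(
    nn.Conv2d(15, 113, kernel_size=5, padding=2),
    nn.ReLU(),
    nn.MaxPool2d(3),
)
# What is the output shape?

Input shape: (17, 15, 68, 66)
  -> after Conv2d: (17, 113, 68, 66)
  -> after ReLU: (17, 113, 68, 66)
Output shape: (17, 113, 22, 22)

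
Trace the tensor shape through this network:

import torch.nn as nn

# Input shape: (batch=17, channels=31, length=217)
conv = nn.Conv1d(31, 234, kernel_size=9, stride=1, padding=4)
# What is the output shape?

Input shape: (17, 31, 217)
Output shape: (17, 234, 217)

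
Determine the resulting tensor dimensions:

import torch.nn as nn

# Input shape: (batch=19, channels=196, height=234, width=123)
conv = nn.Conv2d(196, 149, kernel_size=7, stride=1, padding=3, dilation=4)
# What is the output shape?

Input shape: (19, 196, 234, 123)
Output shape: (19, 149, 216, 105)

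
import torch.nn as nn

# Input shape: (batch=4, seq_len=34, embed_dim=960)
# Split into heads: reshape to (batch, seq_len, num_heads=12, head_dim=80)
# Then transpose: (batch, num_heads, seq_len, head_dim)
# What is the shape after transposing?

Input shape: (4, 34, 960)
  -> after reshape: (4, 34, 12, 80)
Output shape: (4, 12, 34, 80)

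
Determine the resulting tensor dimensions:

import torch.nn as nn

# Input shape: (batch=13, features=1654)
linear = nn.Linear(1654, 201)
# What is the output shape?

Input shape: (13, 1654)
Output shape: (13, 201)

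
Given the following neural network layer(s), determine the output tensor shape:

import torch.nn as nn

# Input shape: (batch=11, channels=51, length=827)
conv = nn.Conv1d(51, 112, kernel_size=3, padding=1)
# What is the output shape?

Input shape: (11, 51, 827)
Output shape: (11, 112, 827)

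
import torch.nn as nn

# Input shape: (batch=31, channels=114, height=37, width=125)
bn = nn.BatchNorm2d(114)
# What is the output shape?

Input shape: (31, 114, 37, 125)
Output shape: (31, 114, 37, 125)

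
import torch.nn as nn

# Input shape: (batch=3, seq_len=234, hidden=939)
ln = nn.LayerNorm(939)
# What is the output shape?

Input shape: (3, 234, 939)
Output shape: (3, 234, 939)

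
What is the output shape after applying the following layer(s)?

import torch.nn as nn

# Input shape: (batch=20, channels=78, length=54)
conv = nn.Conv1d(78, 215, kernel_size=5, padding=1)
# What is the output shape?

Input shape: (20, 78, 54)
Output shape: (20, 215, 52)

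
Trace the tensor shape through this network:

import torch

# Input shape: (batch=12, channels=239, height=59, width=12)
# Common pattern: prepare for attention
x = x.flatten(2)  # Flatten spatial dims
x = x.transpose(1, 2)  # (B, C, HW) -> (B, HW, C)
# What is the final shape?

Input shape: (12, 239, 59, 12)
  -> after flatten(2): (12, 239, 708)
Output shape: (12, 708, 239)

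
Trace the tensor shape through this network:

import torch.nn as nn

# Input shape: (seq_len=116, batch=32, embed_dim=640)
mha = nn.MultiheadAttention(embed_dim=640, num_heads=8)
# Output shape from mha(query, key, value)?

Input shape: (116, 32, 640)
Output shape: (116, 32, 640)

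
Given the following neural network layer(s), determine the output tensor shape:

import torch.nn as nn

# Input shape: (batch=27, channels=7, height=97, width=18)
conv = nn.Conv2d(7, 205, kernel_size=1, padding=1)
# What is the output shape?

Input shape: (27, 7, 97, 18)
Output shape: (27, 205, 99, 20)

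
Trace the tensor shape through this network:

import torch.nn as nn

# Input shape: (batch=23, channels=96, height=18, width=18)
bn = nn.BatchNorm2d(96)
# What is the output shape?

Input shape: (23, 96, 18, 18)
Output shape: (23, 96, 18, 18)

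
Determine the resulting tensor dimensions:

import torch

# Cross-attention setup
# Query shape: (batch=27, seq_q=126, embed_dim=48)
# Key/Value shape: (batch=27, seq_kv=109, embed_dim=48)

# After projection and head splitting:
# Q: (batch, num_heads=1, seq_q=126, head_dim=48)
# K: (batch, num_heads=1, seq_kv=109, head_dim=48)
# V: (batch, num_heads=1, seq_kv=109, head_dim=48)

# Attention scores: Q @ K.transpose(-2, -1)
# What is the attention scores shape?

Input shape: (27, 126, 48)
Output shape: (27, 1, 126, 109)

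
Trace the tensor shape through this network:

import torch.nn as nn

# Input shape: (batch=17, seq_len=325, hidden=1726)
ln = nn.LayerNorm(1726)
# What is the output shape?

Input shape: (17, 325, 1726)
Output shape: (17, 325, 1726)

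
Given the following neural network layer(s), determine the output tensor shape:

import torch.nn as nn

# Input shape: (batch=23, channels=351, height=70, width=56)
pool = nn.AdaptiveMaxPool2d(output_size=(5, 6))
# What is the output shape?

Input shape: (23, 351, 70, 56)
Output shape: (23, 351, 5, 6)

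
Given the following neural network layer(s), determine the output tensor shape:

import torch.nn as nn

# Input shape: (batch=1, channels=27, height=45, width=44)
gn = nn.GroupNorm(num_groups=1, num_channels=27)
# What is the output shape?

Input shape: (1, 27, 45, 44)
Output shape: (1, 27, 45, 44)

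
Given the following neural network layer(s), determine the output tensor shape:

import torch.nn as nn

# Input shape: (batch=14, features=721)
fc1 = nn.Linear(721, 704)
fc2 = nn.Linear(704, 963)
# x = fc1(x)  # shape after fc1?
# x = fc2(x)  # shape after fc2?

Input shape: (14, 721)
  -> after fc1: (14, 704)
Output shape: (14, 963)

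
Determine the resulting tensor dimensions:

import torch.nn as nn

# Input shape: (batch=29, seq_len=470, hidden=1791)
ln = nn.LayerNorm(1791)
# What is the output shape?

Input shape: (29, 470, 1791)
Output shape: (29, 470, 1791)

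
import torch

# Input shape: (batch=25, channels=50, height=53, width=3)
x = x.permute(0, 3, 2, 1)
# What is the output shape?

Input shape: (25, 50, 53, 3)
Output shape: (25, 3, 53, 50)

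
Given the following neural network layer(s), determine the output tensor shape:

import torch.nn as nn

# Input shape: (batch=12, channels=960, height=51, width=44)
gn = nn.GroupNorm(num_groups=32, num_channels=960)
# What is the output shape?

Input shape: (12, 960, 51, 44)
Output shape: (12, 960, 51, 44)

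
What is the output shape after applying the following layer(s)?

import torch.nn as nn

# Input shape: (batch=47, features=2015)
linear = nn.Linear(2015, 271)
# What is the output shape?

Input shape: (47, 2015)
Output shape: (47, 271)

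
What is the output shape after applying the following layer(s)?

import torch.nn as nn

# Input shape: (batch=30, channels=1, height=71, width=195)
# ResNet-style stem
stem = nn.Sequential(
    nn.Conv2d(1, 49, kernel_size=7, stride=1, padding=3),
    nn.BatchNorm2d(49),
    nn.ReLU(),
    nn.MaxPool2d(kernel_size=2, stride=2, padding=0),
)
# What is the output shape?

Input shape: (30, 1, 71, 195)
  -> after Conv2d 7x7 stride=1: (30, 49, 71, 195)
Output shape: (30, 49, 35, 97)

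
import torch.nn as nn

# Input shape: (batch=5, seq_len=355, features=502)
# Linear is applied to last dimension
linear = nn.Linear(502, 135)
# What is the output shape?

Input shape: (5, 355, 502)
Output shape: (5, 355, 135)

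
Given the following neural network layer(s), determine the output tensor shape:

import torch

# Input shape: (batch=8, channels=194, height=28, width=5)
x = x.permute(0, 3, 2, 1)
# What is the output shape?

Input shape: (8, 194, 28, 5)
Output shape: (8, 5, 28, 194)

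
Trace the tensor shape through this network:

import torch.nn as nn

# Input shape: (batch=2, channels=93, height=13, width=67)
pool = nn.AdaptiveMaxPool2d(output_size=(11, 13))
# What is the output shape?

Input shape: (2, 93, 13, 67)
Output shape: (2, 93, 11, 13)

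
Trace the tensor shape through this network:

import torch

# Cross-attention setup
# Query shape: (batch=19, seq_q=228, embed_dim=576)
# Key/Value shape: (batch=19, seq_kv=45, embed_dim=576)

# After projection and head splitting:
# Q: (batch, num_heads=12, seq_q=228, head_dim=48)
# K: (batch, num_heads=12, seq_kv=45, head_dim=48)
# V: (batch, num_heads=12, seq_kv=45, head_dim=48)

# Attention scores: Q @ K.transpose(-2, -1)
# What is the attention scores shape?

Input shape: (19, 228, 576)
Output shape: (19, 12, 228, 45)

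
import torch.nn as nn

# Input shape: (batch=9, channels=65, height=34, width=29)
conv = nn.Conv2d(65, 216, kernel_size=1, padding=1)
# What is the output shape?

Input shape: (9, 65, 34, 29)
Output shape: (9, 216, 36, 31)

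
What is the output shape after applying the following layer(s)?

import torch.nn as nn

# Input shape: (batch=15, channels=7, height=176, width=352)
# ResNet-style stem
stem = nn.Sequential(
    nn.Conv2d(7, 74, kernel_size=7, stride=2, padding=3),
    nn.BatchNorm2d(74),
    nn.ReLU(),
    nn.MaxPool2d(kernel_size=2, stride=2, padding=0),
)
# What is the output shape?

Input shape: (15, 7, 176, 352)
  -> after Conv2d 7x7 stride=2: (15, 74, 88, 176)
Output shape: (15, 74, 44, 88)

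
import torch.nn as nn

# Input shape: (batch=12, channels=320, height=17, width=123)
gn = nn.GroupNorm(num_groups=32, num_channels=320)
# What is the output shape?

Input shape: (12, 320, 17, 123)
Output shape: (12, 320, 17, 123)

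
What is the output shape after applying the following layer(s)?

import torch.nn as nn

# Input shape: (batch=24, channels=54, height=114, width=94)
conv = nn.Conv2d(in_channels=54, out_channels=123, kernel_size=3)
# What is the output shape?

Input shape: (24, 54, 114, 94)
Output shape: (24, 123, 112, 92)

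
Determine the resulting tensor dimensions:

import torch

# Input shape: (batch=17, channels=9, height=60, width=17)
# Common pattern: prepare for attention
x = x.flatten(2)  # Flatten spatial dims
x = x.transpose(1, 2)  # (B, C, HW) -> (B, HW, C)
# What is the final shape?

Input shape: (17, 9, 60, 17)
  -> after flatten(2): (17, 9, 1020)
Output shape: (17, 1020, 9)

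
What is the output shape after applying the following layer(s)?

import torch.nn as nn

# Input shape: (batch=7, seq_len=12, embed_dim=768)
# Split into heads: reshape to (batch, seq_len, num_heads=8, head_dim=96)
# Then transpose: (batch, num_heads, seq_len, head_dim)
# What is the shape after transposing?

Input shape: (7, 12, 768)
  -> after reshape: (7, 12, 8, 96)
Output shape: (7, 8, 12, 96)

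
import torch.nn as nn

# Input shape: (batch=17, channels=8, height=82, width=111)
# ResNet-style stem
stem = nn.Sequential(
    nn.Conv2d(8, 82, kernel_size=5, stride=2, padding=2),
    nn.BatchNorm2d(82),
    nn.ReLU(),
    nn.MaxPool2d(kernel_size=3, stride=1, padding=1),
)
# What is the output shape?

Input shape: (17, 8, 82, 111)
  -> after Conv2d 5x5 stride=2: (17, 82, 41, 56)
Output shape: (17, 82, 41, 56)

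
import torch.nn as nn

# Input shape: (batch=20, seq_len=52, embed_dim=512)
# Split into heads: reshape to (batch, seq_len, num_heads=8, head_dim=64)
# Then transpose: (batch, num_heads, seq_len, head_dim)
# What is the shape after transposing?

Input shape: (20, 52, 512)
  -> after reshape: (20, 52, 8, 64)
Output shape: (20, 8, 52, 64)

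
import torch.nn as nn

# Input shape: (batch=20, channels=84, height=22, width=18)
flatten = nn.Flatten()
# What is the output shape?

Input shape: (20, 84, 22, 18)
Output shape: (20, 33264)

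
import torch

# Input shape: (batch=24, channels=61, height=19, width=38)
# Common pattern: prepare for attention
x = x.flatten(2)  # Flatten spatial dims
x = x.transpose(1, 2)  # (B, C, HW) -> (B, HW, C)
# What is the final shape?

Input shape: (24, 61, 19, 38)
  -> after flatten(2): (24, 61, 722)
Output shape: (24, 722, 61)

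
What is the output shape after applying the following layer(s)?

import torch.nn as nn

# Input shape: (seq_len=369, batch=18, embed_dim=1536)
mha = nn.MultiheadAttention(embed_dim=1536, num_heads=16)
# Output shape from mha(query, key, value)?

Input shape: (369, 18, 1536)
Output shape: (369, 18, 1536)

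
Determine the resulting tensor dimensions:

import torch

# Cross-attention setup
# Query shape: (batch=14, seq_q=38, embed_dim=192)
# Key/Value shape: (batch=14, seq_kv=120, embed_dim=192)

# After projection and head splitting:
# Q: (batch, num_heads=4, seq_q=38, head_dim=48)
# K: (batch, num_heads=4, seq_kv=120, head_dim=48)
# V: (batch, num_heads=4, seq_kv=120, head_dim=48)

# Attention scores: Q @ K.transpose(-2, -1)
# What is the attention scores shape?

Input shape: (14, 38, 192)
Output shape: (14, 4, 38, 120)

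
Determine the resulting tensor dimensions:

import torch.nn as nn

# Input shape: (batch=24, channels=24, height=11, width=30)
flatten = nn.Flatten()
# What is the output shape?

Input shape: (24, 24, 11, 30)
Output shape: (24, 7920)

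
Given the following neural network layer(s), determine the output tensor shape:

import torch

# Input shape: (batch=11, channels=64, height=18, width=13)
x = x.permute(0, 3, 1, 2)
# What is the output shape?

Input shape: (11, 64, 18, 13)
Output shape: (11, 13, 64, 18)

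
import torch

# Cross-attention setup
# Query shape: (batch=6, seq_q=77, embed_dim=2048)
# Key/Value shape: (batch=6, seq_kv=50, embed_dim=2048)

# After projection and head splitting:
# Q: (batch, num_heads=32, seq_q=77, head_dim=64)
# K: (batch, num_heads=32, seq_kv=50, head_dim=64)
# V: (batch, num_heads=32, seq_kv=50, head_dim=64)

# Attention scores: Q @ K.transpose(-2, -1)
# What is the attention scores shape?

Input shape: (6, 77, 2048)
Output shape: (6, 32, 77, 50)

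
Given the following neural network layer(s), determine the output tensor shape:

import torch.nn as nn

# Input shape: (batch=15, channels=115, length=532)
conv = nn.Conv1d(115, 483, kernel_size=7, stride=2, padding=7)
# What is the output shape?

Input shape: (15, 115, 532)
Output shape: (15, 483, 270)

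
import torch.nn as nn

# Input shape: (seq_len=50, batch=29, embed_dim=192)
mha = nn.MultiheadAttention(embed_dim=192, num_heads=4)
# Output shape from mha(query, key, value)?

Input shape: (50, 29, 192)
Output shape: (50, 29, 192)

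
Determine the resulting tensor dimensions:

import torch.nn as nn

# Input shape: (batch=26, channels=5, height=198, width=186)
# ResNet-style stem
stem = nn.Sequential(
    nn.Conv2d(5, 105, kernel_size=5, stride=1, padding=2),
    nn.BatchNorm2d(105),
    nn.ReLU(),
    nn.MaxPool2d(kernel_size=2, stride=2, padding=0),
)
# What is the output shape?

Input shape: (26, 5, 198, 186)
  -> after Conv2d 5x5 stride=1: (26, 105, 198, 186)
Output shape: (26, 105, 99, 93)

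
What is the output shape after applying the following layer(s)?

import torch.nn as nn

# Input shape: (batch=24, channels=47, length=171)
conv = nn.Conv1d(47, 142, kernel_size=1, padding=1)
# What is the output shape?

Input shape: (24, 47, 171)
Output shape: (24, 142, 173)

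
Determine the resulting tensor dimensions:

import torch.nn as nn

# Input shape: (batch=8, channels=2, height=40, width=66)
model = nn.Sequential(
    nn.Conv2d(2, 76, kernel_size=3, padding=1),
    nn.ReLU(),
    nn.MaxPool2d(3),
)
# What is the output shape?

Input shape: (8, 2, 40, 66)
  -> after Conv2d: (8, 76, 40, 66)
  -> after ReLU: (8, 76, 40, 66)
Output shape: (8, 76, 13, 22)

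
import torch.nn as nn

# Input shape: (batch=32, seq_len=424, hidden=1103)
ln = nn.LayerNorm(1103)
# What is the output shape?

Input shape: (32, 424, 1103)
Output shape: (32, 424, 1103)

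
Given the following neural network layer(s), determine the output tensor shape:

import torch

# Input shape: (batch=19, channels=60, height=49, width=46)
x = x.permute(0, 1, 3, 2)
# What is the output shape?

Input shape: (19, 60, 49, 46)
Output shape: (19, 60, 46, 49)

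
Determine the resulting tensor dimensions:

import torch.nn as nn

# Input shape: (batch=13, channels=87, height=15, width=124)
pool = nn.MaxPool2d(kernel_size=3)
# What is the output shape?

Input shape: (13, 87, 15, 124)
Output shape: (13, 87, 5, 41)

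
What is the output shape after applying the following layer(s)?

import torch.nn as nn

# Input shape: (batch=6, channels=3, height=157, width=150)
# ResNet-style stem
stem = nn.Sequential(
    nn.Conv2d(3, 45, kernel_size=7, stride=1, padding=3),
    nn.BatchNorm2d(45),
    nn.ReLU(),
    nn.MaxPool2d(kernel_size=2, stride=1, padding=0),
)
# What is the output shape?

Input shape: (6, 3, 157, 150)
  -> after Conv2d 7x7 stride=1: (6, 45, 157, 150)
Output shape: (6, 45, 156, 149)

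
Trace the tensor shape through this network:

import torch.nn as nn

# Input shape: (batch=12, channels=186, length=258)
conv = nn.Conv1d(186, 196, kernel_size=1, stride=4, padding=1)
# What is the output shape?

Input shape: (12, 186, 258)
Output shape: (12, 196, 65)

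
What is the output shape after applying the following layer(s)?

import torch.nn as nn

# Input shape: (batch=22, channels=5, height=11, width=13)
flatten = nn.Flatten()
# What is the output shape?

Input shape: (22, 5, 11, 13)
Output shape: (22, 715)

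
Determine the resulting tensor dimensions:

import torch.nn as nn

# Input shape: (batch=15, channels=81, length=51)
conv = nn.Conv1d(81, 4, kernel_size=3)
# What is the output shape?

Input shape: (15, 81, 51)
Output shape: (15, 4, 49)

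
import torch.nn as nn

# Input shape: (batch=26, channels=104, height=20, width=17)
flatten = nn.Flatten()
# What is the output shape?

Input shape: (26, 104, 20, 17)
Output shape: (26, 35360)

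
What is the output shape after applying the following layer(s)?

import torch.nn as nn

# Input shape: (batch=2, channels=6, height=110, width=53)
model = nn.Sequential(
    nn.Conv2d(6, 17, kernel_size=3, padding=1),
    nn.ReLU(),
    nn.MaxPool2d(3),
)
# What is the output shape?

Input shape: (2, 6, 110, 53)
  -> after Conv2d: (2, 17, 110, 53)
  -> after ReLU: (2, 17, 110, 53)
Output shape: (2, 17, 36, 17)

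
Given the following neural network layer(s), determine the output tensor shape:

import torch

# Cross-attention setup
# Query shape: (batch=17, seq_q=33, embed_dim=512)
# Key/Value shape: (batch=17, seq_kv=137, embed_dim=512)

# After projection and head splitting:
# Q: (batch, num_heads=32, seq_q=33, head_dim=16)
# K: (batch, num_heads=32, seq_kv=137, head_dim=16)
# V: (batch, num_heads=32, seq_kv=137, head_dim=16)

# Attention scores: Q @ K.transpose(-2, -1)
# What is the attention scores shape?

Input shape: (17, 33, 512)
Output shape: (17, 32, 33, 137)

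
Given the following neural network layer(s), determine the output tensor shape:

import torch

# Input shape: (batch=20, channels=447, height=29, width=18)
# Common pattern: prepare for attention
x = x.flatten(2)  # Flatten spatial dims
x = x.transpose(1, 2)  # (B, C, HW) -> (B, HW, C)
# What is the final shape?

Input shape: (20, 447, 29, 18)
  -> after flatten(2): (20, 447, 522)
Output shape: (20, 522, 447)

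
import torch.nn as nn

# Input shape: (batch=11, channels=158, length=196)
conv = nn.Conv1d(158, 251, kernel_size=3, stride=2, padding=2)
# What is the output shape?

Input shape: (11, 158, 196)
Output shape: (11, 251, 99)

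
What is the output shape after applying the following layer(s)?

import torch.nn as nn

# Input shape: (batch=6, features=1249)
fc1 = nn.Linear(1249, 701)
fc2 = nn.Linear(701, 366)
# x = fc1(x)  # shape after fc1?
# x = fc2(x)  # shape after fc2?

Input shape: (6, 1249)
  -> after fc1: (6, 701)
Output shape: (6, 366)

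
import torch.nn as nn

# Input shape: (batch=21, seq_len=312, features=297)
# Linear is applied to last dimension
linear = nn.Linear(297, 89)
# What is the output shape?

Input shape: (21, 312, 297)
Output shape: (21, 312, 89)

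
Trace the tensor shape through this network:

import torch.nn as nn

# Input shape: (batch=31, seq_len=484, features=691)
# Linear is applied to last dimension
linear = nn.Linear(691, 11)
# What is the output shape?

Input shape: (31, 484, 691)
Output shape: (31, 484, 11)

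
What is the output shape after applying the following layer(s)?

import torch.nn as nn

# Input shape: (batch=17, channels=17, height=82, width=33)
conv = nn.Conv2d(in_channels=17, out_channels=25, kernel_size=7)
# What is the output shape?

Input shape: (17, 17, 82, 33)
Output shape: (17, 25, 76, 27)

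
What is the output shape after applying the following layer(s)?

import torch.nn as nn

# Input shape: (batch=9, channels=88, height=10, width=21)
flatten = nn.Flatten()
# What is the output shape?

Input shape: (9, 88, 10, 21)
Output shape: (9, 18480)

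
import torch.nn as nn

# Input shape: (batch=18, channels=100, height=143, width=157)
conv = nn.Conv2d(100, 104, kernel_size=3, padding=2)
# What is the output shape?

Input shape: (18, 100, 143, 157)
Output shape: (18, 104, 145, 159)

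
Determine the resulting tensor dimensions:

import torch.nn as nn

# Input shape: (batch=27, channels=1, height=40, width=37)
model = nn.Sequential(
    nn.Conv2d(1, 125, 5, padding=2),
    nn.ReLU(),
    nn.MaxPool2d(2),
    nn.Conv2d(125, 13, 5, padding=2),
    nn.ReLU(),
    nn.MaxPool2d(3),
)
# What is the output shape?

Input shape: (27, 1, 40, 37)
  -> after first Conv2d: (27, 125, 40, 37)
  -> after first MaxPool2d: (27, 125, 20, 18)
  -> after second Conv2d: (27, 13, 20, 18)
Output shape: (27, 13, 6, 6)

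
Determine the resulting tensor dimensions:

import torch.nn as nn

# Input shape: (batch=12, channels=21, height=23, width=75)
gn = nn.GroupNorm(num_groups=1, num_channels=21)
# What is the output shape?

Input shape: (12, 21, 23, 75)
Output shape: (12, 21, 23, 75)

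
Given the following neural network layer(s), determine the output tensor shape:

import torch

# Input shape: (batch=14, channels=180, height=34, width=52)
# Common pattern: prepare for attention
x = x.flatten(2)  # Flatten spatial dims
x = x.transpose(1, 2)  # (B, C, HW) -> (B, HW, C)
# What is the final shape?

Input shape: (14, 180, 34, 52)
  -> after flatten(2): (14, 180, 1768)
Output shape: (14, 1768, 180)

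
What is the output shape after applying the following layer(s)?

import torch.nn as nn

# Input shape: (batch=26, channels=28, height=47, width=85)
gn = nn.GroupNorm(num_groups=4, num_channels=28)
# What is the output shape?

Input shape: (26, 28, 47, 85)
Output shape: (26, 28, 47, 85)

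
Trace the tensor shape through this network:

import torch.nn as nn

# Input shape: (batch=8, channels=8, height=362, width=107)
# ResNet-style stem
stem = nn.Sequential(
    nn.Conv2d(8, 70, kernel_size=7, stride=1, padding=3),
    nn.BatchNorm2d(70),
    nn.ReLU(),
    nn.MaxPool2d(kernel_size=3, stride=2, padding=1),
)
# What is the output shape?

Input shape: (8, 8, 362, 107)
  -> after Conv2d 7x7 stride=1: (8, 70, 362, 107)
Output shape: (8, 70, 181, 54)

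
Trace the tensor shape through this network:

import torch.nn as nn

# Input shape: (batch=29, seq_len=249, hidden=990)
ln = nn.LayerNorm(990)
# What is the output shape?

Input shape: (29, 249, 990)
Output shape: (29, 249, 990)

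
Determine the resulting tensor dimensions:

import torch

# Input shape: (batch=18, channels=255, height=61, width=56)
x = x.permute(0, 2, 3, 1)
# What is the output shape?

Input shape: (18, 255, 61, 56)
Output shape: (18, 61, 56, 255)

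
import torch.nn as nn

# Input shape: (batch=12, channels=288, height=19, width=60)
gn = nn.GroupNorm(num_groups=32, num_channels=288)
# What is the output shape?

Input shape: (12, 288, 19, 60)
Output shape: (12, 288, 19, 60)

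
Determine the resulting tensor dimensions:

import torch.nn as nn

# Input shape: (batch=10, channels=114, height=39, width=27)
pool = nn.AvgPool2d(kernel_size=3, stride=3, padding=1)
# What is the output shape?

Input shape: (10, 114, 39, 27)
Output shape: (10, 114, 13, 9)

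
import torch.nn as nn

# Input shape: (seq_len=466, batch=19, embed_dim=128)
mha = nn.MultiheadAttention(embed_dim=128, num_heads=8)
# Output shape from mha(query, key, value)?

Input shape: (466, 19, 128)
Output shape: (466, 19, 128)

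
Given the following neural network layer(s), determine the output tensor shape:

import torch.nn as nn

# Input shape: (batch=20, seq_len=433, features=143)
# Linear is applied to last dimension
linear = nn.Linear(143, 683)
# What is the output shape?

Input shape: (20, 433, 143)
Output shape: (20, 433, 683)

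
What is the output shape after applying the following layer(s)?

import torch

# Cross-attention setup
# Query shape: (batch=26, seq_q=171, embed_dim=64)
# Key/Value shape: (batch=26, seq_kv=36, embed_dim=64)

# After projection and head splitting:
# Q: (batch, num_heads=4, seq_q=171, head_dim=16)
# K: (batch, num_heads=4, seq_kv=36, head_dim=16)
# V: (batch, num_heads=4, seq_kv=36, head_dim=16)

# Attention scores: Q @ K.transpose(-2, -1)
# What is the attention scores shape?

Input shape: (26, 171, 64)
Output shape: (26, 4, 171, 36)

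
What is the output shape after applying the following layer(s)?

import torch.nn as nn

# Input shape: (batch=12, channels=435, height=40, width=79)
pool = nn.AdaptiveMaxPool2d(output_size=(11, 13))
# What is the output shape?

Input shape: (12, 435, 40, 79)
Output shape: (12, 435, 11, 13)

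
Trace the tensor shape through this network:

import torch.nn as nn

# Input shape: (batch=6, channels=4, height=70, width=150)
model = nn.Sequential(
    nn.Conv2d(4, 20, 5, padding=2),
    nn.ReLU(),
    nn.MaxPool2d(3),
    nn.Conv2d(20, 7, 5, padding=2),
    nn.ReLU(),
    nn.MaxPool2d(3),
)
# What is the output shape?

Input shape: (6, 4, 70, 150)
  -> after first Conv2d: (6, 20, 70, 150)
  -> after first MaxPool2d: (6, 20, 23, 50)
  -> after second Conv2d: (6, 7, 23, 50)
Output shape: (6, 7, 7, 16)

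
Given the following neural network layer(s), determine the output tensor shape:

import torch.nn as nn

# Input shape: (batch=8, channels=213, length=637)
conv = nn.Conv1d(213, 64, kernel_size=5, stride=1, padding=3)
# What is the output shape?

Input shape: (8, 213, 637)
Output shape: (8, 64, 639)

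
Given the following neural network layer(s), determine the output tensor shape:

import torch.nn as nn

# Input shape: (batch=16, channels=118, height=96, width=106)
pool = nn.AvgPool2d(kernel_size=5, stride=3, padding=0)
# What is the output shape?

Input shape: (16, 118, 96, 106)
Output shape: (16, 118, 31, 34)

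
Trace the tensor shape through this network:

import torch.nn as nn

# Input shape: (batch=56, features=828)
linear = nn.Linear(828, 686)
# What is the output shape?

Input shape: (56, 828)
Output shape: (56, 686)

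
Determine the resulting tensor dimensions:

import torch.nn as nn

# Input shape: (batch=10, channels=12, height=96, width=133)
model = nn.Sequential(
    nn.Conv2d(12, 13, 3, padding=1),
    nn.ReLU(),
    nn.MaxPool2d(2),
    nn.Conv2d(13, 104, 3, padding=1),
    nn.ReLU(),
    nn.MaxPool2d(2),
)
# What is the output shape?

Input shape: (10, 12, 96, 133)
  -> after first Conv2d: (10, 13, 96, 133)
  -> after first MaxPool2d: (10, 13, 48, 66)
  -> after second Conv2d: (10, 104, 48, 66)
Output shape: (10, 104, 24, 33)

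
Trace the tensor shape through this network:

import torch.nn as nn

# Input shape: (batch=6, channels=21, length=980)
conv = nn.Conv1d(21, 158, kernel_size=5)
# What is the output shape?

Input shape: (6, 21, 980)
Output shape: (6, 158, 976)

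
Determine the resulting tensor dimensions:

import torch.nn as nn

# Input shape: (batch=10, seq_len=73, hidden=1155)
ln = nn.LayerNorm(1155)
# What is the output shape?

Input shape: (10, 73, 1155)
Output shape: (10, 73, 1155)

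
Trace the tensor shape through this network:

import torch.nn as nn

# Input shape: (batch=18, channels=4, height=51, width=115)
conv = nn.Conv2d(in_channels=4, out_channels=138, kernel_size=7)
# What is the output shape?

Input shape: (18, 4, 51, 115)
Output shape: (18, 138, 45, 109)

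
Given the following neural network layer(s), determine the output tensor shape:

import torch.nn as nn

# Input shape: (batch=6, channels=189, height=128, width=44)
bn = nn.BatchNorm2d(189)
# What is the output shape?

Input shape: (6, 189, 128, 44)
Output shape: (6, 189, 128, 44)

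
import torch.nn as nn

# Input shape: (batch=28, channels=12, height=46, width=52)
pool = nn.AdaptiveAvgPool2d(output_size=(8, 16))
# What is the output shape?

Input shape: (28, 12, 46, 52)
Output shape: (28, 12, 8, 16)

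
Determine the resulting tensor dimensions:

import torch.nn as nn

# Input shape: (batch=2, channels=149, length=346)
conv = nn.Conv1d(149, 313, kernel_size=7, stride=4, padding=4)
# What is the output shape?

Input shape: (2, 149, 346)
Output shape: (2, 313, 87)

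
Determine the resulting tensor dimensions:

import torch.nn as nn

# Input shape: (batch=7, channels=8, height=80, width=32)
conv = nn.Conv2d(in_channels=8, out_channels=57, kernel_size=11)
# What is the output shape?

Input shape: (7, 8, 80, 32)
Output shape: (7, 57, 70, 22)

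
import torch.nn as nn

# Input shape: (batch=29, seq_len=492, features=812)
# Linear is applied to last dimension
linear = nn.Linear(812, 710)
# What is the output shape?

Input shape: (29, 492, 812)
Output shape: (29, 492, 710)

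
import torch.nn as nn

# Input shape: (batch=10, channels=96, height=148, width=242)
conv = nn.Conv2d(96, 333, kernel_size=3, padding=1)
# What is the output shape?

Input shape: (10, 96, 148, 242)
Output shape: (10, 333, 148, 242)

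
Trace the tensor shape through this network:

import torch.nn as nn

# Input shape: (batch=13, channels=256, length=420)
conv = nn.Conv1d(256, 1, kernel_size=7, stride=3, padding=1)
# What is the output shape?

Input shape: (13, 256, 420)
Output shape: (13, 1, 139)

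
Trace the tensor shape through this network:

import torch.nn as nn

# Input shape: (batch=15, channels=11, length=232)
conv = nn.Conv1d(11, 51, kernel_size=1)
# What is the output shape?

Input shape: (15, 11, 232)
Output shape: (15, 51, 232)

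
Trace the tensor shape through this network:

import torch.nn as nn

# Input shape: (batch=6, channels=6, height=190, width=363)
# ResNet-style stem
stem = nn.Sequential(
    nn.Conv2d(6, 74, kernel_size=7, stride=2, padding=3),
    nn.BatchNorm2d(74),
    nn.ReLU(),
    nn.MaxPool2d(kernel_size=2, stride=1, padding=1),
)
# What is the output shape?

Input shape: (6, 6, 190, 363)
  -> after Conv2d 7x7 stride=2: (6, 74, 95, 182)
Output shape: (6, 74, 96, 183)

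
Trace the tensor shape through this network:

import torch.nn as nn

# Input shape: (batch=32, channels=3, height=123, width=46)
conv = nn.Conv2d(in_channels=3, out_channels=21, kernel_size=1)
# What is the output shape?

Input shape: (32, 3, 123, 46)
Output shape: (32, 21, 123, 46)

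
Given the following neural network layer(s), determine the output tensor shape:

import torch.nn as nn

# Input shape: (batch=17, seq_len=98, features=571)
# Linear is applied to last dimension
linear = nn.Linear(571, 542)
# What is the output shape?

Input shape: (17, 98, 571)
Output shape: (17, 98, 542)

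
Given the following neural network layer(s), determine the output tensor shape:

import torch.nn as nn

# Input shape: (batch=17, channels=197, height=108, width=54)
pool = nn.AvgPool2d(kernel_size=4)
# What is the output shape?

Input shape: (17, 197, 108, 54)
Output shape: (17, 197, 27, 13)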